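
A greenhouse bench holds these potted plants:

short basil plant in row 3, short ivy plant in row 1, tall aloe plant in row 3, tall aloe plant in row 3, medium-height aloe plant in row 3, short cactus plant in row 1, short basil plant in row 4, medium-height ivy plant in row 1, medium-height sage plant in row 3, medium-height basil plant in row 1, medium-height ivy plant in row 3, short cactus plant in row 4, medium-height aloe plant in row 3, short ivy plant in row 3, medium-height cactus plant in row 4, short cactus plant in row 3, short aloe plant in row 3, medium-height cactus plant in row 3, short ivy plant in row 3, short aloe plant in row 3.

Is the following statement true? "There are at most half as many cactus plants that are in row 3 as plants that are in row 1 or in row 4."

There are 2 cactus plants in row 3.
There are 7 plants in row 1 or in row 4.
The claim requires 2 × 2 = 4 ≤ 7, which holds.

True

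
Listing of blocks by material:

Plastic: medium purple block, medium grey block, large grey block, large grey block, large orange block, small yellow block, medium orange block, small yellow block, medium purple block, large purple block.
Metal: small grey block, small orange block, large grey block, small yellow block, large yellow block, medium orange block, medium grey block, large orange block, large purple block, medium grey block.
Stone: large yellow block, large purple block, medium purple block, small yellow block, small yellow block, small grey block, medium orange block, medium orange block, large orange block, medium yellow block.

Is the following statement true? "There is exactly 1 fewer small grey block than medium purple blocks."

True

small grey blocks: 2.
medium purple blocks: 3.
The claim requires 3 − 2 (= 1) to equal 1, which holds.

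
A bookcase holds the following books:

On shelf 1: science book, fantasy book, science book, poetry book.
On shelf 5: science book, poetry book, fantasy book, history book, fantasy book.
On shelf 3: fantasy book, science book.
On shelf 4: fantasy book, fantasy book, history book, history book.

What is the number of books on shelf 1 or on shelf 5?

9

on shelf 1: 4; on shelf 5: 5; together 4 + 5 = 9.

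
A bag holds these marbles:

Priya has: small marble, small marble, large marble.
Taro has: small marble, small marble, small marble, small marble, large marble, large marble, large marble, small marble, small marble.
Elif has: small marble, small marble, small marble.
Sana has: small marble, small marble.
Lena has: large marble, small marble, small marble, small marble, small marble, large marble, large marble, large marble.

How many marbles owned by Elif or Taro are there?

Elif: 3; Taro: 9; together 3 + 9 = 12.

12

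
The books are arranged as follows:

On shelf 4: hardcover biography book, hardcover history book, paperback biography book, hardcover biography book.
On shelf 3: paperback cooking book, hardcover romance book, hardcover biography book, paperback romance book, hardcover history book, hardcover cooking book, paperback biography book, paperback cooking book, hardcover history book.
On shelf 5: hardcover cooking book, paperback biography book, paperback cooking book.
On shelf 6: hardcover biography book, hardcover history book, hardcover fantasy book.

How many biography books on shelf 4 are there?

3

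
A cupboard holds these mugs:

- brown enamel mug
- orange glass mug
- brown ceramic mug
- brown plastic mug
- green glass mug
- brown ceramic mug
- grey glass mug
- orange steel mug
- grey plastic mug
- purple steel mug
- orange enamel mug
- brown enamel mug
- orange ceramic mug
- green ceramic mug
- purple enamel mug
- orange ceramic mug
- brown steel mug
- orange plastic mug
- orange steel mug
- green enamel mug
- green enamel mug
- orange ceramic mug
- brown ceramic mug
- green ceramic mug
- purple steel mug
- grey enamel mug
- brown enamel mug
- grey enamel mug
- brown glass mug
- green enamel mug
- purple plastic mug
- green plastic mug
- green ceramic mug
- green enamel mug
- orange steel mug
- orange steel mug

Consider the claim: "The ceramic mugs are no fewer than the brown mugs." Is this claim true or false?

|ceramic mugs| = 9.
|brown mugs| = 9.
The claim requires 9 ≥ 9, which holds.

True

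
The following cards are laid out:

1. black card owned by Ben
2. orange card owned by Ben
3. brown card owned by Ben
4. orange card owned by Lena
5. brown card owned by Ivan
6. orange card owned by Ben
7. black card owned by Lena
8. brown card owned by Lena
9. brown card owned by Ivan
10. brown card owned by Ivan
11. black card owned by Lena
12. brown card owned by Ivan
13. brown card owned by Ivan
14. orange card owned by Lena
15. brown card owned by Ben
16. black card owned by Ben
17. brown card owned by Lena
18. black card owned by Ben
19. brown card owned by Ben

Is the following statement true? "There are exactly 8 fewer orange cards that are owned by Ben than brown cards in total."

True

|orange cards owned by Ben| = 2.
|brown cards| = 10.
The claim requires 10 − 2 (= 8) to equal 8, which holds.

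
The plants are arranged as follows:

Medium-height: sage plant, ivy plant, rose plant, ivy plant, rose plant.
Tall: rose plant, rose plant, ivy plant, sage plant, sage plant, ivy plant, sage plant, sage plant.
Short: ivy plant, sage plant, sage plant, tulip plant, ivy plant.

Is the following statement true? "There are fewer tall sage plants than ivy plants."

True

There are 4 tall sage plants.
There are 6 ivy plants.
The claim requires 4 < 6, which holds.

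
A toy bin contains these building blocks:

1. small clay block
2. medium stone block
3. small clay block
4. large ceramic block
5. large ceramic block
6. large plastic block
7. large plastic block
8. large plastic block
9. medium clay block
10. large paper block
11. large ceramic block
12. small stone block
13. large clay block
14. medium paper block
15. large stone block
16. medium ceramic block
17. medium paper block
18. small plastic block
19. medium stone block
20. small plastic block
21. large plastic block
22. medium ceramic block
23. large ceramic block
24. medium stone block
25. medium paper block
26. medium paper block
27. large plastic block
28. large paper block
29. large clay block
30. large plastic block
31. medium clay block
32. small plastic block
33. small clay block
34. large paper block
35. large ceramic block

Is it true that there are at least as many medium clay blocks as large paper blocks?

False

|medium clay blocks| = 2.
|large paper blocks| = 3.
The claim requires 2 ≥ 3, which does not hold.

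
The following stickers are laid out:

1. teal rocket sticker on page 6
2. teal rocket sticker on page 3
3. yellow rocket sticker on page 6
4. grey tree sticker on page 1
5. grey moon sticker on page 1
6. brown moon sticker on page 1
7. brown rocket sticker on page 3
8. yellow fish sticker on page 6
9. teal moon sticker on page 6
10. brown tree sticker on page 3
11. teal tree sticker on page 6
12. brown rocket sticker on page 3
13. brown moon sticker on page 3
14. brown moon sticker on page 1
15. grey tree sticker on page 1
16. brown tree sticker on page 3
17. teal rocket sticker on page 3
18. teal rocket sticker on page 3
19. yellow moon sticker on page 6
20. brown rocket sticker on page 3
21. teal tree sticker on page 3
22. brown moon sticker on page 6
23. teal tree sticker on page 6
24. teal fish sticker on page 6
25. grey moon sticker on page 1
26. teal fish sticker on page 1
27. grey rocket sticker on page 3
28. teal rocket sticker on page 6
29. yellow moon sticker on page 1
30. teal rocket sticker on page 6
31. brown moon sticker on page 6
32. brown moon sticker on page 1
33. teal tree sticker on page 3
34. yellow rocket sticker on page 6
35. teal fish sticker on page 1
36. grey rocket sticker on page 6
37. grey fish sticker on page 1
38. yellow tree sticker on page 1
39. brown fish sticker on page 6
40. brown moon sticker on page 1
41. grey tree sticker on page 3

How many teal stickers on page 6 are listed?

7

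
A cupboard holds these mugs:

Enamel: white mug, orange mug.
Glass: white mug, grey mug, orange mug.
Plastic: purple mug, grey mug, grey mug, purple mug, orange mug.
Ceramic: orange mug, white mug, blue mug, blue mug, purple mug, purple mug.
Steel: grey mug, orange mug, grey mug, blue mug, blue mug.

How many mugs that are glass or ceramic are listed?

ceramic: 6; glass: 3; together 6 + 3 = 9.

9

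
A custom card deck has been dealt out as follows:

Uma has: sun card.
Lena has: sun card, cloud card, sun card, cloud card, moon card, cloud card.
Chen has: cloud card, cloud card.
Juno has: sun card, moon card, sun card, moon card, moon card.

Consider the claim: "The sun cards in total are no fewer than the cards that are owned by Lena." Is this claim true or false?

|sun cards| = 5.
|cards owned by Lena| = 6.
The claim requires 5 ≥ 6, which does not hold.

False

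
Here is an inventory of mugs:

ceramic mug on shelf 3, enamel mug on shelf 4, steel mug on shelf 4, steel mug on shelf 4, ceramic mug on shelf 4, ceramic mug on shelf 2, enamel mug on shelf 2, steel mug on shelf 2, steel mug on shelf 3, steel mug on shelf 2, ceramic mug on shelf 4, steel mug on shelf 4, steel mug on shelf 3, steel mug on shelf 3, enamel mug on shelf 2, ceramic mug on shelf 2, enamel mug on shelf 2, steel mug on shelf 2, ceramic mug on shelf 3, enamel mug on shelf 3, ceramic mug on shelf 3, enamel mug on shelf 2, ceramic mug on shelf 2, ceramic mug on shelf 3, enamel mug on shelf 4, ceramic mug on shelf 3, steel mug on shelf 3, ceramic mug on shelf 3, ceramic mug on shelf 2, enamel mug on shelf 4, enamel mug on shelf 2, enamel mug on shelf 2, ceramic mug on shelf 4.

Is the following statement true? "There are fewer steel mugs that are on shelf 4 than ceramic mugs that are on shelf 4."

steel mugs on shelf 4: 3.
ceramic mugs on shelf 4: 3.
The claim requires 3 < 3, which does not hold.

False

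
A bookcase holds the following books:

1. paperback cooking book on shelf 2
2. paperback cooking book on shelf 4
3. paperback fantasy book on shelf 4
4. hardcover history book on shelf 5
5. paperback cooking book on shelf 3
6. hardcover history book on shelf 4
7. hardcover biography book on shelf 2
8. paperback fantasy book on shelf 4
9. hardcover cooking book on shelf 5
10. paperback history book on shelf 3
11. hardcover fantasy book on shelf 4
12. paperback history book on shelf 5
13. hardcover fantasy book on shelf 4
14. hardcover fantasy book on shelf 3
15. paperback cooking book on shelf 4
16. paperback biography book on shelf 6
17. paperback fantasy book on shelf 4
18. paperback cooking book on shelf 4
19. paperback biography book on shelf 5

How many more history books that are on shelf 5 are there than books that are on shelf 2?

0

history books on shelf 5: 2.
books on shelf 2: 2.
2 − 2 = 0.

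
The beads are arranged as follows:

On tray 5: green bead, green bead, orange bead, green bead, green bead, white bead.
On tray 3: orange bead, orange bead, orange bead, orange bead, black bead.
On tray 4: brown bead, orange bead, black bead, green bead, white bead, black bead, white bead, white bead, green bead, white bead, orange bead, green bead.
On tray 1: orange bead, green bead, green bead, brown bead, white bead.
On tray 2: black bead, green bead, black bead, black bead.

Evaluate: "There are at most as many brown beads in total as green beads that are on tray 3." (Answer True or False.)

False

brown beads: 2.
green beads on tray 3: 0.
The claim requires 2 ≤ 0, which does not hold.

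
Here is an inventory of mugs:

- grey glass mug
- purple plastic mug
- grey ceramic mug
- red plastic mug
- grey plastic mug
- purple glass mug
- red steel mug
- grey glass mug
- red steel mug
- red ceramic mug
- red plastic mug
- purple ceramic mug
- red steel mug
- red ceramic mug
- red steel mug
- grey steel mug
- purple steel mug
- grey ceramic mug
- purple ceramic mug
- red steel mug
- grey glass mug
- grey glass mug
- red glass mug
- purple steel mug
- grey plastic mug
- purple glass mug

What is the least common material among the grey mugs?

Counts by material (restricted to grey mugs): glass 4, plastic 2, ceramic 2, steel 1.
The minimum is 1, held uniquely by steel.

steel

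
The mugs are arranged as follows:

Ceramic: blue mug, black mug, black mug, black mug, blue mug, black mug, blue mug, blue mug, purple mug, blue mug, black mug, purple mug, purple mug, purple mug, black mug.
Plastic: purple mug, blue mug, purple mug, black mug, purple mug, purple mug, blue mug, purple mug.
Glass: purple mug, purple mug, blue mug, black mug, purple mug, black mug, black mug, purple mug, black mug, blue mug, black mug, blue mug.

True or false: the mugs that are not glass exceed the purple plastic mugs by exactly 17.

There are 23 mugs that are not glass.
There are 5 purple plastic mugs.
The claim requires 23 − 5 (= 18) to equal 17, which does not hold.

False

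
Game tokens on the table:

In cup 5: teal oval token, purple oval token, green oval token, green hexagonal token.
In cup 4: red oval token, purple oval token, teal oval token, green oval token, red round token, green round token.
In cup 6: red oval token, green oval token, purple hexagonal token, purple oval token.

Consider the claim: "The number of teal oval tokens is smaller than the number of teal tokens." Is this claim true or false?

False

|teal oval tokens| = 2.
|teal tokens| = 2.
The claim requires 2 < 2, which does not hold.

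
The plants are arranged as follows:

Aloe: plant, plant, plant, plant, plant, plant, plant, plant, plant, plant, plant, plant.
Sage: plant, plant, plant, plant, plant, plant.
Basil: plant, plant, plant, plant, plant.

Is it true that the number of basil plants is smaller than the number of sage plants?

True

|basil plants| = 5.
|sage plants| = 6.
The claim requires 5 < 6, which holds.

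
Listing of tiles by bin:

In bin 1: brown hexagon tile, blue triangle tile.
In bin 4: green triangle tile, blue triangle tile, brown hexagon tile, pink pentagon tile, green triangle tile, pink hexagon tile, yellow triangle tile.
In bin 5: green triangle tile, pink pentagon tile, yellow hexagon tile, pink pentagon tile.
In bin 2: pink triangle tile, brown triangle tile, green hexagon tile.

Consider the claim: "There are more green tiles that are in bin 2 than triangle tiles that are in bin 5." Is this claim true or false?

False

|green tiles in bin 2| = 1.
|triangle tiles in bin 5| = 1.
The claim requires 1 > 1, which does not hold.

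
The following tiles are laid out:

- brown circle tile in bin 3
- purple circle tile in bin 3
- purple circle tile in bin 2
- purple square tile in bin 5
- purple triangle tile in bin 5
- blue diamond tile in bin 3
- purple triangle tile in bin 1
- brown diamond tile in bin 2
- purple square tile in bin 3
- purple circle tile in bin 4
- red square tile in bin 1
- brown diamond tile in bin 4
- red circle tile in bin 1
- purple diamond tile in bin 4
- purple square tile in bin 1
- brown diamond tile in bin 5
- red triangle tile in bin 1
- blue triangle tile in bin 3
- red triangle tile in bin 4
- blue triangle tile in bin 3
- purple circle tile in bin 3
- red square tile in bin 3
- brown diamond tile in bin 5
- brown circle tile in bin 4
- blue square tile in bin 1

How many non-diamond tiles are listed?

19

Total tiles: 25; with the excluded value: 6; remaining 25 − 6 = 19.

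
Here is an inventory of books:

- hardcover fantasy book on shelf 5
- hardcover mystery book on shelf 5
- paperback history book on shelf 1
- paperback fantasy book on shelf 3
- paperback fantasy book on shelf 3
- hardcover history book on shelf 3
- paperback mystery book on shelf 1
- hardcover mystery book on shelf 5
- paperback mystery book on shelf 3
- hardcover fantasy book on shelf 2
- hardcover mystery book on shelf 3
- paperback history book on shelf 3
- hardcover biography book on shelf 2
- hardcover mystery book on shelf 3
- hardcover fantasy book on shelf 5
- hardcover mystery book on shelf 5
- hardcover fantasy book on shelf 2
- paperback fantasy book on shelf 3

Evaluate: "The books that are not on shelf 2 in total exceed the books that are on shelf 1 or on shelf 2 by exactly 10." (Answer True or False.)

True

|books that are not on shelf 2| = 15.
|books on shelf 1 or on shelf 2| = 5.
The claim requires 15 − 5 (= 10) to equal 10, which holds.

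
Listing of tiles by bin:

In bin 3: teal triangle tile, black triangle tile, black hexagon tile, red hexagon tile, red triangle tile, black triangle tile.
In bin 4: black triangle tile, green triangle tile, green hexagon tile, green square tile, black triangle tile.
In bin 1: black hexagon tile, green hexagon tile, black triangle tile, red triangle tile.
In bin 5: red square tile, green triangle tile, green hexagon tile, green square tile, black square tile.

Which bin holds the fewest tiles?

bin 1

Counts by bin: bin 3→6, bin 4→5, bin 5→5, bin 1→4.
The minimum is 4, held uniquely by bin 1.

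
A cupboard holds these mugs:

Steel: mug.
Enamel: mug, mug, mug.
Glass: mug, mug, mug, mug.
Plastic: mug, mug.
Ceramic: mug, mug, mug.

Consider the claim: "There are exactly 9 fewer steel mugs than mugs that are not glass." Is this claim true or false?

False

|steel mugs| = 1.
|mugs that are not glass| = 9.
The claim requires 9 − 1 (= 8) to equal 9, which does not hold.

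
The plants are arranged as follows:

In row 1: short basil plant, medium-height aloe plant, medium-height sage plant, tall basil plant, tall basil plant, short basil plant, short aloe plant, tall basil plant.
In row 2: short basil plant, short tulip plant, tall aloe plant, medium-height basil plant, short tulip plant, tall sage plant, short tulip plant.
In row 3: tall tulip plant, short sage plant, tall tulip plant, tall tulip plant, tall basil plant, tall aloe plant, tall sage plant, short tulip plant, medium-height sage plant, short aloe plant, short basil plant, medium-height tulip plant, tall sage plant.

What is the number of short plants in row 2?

4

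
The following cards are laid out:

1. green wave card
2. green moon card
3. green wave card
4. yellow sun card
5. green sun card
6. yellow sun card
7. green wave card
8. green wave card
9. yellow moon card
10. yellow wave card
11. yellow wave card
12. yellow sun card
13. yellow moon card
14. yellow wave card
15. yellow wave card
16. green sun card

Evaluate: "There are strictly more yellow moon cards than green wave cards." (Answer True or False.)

There are 2 yellow moon cards.
There are 4 green wave cards.
The claim requires 2 > 4, which does not hold.

False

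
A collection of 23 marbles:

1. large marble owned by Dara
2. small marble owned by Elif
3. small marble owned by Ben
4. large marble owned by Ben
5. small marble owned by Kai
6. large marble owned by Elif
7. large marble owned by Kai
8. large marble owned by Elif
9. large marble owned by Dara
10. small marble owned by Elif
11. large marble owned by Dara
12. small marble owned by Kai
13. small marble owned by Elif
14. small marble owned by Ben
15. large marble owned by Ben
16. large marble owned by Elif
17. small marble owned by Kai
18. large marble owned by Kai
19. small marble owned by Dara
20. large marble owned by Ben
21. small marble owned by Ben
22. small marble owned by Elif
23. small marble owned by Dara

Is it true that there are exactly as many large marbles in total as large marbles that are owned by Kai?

large marbles: 11.
large marbles owned by Kai: 2.
The claim requires 11 = 2, which does not hold.

False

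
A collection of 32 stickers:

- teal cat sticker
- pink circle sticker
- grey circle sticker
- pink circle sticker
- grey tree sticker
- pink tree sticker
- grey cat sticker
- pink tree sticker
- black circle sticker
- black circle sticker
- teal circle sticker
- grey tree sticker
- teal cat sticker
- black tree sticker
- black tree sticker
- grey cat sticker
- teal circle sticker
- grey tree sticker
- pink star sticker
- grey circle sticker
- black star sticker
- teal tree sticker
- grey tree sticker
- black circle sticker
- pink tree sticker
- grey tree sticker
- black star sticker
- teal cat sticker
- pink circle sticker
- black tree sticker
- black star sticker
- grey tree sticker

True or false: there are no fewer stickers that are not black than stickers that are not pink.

False

|stickers that are not black| = 23.
|stickers that are not pink| = 25.
The claim requires 23 ≥ 25, which does not hold.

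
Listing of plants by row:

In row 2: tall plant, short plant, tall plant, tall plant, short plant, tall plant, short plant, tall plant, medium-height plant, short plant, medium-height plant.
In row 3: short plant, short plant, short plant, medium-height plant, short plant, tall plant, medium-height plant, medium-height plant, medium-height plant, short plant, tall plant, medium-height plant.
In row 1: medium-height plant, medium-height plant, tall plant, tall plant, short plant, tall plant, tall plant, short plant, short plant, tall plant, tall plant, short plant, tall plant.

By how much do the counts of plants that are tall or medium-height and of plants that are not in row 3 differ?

plants that are tall or medium-height: 23. plants that are not in row 3: 24.
|23 − 24| = 24 − 23 = 1.

1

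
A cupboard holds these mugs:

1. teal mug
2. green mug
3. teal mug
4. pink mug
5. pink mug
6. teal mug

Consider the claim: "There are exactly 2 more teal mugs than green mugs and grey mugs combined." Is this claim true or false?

True

There are 3 teal mugs.
green mugs: 1; grey mugs: 0; combined: 1 + 0 = 1.
The claim requires 3 − 1 (= 2) to equal 2, which holds.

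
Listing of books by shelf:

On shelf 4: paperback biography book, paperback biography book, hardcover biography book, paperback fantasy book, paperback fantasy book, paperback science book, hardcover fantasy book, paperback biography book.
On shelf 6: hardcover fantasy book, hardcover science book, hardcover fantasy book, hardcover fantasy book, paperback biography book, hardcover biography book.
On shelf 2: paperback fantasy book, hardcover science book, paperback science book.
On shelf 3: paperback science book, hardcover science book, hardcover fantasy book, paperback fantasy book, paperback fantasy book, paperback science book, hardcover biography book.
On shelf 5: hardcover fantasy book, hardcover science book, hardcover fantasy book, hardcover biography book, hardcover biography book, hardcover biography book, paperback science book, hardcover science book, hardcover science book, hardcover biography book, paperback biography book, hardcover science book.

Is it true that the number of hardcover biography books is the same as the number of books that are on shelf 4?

False

There are 7 hardcover biography books.
There are 8 books on shelf 4.
The claim requires 7 = 8, which does not hold.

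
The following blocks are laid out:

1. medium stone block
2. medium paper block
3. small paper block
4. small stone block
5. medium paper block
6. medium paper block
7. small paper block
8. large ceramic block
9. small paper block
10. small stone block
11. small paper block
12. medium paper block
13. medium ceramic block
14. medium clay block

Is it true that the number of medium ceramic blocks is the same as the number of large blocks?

There is 1 medium ceramic block.
There is 1 large block.
The claim requires 1 = 1, which holds.

True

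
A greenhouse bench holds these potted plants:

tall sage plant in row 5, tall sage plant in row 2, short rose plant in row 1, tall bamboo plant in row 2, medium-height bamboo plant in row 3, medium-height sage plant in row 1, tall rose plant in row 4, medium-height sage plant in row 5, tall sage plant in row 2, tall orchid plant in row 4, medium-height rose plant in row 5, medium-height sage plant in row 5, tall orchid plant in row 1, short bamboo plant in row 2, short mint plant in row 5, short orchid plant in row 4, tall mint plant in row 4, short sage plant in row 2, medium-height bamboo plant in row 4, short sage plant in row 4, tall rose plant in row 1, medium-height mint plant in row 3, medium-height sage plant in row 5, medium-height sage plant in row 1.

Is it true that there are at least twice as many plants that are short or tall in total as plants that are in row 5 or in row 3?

False

plants that are short or tall: 15.
plants in row 5 or in row 3: 8.
The claim requires 15 ≥ 2 × 8 = 16, which does not hold.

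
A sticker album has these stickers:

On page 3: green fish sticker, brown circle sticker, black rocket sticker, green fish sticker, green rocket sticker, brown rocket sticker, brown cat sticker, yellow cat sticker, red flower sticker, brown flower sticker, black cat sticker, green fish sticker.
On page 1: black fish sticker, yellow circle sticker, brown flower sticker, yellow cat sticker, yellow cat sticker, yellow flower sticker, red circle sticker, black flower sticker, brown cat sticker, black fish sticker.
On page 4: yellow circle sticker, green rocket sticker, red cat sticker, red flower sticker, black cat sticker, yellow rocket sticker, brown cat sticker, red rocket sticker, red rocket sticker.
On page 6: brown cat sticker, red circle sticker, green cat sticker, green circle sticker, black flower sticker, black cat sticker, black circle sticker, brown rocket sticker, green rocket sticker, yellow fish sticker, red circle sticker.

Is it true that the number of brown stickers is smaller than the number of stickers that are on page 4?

False

brown stickers: 9.
stickers on page 4: 9.
The claim requires 9 < 9, which does not hold.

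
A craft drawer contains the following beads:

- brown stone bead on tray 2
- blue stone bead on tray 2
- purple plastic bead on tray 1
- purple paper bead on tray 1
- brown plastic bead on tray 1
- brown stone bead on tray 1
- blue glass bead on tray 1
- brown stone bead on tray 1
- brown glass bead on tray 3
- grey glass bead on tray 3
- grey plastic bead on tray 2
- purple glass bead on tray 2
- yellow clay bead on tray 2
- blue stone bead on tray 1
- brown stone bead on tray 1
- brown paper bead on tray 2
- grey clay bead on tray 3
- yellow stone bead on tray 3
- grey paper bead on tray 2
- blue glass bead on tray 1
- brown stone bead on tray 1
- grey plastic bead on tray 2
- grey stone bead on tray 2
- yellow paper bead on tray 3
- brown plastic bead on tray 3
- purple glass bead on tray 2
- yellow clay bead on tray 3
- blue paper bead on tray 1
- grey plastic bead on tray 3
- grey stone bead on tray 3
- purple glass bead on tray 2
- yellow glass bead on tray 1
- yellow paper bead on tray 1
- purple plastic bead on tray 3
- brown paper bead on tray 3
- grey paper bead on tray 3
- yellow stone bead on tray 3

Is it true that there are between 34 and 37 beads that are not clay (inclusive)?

True

There are 34 beads that are not clay.
The claim requires 34 ≤ 34 ≤ 37, which holds.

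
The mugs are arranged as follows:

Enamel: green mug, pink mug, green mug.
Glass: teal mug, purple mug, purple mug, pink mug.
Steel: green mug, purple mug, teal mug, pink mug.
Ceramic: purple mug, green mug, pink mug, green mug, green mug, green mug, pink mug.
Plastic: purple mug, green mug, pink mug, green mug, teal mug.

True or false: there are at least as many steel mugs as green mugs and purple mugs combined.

False

|steel mugs| = 4.
green mugs: 9; purple mugs: 5; combined: 9 + 5 = 14.
The claim requires 4 ≥ 14, which does not hold.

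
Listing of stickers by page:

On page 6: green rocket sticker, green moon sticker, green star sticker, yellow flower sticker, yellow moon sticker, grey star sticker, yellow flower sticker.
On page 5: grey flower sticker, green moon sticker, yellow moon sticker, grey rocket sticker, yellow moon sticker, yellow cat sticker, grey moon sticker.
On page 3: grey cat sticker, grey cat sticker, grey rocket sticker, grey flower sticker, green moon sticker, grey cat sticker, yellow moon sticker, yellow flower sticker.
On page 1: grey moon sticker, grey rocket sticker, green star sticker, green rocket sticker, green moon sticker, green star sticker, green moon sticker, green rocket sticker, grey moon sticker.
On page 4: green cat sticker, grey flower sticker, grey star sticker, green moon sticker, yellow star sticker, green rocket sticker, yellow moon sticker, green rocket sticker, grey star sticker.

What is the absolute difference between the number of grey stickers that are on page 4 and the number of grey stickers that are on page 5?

0

grey stickers on page 4: 3. grey stickers on page 5: 3.
|3 − 3| = 3 − 3 = 0.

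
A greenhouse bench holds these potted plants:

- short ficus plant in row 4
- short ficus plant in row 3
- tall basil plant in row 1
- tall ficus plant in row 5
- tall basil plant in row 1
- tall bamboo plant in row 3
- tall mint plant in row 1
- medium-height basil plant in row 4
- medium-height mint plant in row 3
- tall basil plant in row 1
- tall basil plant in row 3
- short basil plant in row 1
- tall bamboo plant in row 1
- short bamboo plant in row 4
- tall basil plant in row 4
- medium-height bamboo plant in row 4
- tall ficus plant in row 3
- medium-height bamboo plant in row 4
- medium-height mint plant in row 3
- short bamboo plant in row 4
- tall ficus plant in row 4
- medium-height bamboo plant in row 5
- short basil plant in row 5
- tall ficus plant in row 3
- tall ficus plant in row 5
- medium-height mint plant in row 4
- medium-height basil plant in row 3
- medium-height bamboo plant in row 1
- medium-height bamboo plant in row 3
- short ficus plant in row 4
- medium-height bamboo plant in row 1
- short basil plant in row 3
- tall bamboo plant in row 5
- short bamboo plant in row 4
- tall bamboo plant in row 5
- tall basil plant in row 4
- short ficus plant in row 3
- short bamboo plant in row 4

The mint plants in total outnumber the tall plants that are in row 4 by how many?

1

mint plants: 4.
tall plants in row 4: 3.
4 − 3 = 1.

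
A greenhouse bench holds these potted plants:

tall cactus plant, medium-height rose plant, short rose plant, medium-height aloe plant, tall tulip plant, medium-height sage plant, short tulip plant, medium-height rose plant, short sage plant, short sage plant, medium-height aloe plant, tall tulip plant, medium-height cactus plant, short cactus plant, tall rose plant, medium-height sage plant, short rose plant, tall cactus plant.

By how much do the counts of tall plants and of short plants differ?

1

tall plants: 5. short plants: 6.
|5 − 6| = 6 − 5 = 1.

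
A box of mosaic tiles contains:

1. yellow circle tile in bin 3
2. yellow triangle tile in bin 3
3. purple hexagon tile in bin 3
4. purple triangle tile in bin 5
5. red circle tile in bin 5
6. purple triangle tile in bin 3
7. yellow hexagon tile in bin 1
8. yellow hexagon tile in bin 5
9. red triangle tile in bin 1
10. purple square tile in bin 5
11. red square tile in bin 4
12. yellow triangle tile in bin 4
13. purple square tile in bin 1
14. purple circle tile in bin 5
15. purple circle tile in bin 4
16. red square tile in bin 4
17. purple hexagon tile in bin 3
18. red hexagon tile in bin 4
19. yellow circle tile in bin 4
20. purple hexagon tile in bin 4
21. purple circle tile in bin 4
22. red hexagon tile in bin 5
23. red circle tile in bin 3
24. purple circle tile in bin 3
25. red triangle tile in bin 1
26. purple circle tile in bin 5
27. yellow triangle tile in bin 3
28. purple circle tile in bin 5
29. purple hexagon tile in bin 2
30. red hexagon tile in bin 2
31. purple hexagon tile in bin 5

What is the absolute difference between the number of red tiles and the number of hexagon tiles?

red tiles: 9. hexagon tiles: 10.
|9 − 10| = 10 − 9 = 1.

1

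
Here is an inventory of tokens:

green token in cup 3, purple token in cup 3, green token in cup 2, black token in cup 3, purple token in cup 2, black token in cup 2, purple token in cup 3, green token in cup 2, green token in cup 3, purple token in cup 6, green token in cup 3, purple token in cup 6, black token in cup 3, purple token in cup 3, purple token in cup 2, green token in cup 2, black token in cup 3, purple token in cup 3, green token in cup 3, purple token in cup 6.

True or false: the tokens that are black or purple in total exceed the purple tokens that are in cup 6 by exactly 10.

There are 13 tokens that are black or purple.
There are 3 purple tokens in cup 6.
The claim requires 13 − 3 (= 10) to equal 10, which holds.

True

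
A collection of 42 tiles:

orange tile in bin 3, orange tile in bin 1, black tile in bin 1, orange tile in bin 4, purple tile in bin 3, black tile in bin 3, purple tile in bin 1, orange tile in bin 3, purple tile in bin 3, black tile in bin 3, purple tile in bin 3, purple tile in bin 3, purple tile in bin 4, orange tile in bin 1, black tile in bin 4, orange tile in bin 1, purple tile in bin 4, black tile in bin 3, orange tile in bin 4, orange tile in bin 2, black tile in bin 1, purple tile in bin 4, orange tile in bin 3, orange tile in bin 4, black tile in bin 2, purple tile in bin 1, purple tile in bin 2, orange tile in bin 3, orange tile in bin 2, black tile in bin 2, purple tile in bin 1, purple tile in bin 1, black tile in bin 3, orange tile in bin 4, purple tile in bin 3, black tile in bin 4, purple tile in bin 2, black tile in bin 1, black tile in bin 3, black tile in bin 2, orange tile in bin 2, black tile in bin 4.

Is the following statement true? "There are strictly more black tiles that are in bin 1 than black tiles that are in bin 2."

False

There are 3 black tiles in bin 1.
There are 3 black tiles in bin 2.
The claim requires 3 > 3, which does not hold.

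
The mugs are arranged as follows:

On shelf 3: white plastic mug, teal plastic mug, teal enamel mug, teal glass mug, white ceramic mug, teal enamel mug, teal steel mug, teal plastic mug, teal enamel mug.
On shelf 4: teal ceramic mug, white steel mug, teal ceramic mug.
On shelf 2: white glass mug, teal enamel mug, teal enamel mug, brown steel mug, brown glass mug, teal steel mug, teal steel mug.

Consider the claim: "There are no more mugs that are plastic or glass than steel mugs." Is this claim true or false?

False

mugs that are plastic or glass: 6.
steel mugs: 5.
The claim requires 6 ≤ 5, which does not hold.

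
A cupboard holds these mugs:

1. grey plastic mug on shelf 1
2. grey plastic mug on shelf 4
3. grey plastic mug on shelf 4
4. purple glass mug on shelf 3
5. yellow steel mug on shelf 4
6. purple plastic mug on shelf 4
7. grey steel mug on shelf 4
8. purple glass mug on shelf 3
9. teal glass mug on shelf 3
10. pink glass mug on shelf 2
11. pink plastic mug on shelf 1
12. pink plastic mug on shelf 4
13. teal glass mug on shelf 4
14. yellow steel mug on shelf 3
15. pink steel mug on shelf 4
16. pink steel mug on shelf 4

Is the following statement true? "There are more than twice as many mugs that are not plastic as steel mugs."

|mugs that are not plastic| = 10.
|steel mugs| = 5.
The claim requires 10 > 2 × 5 = 10, which does not hold.

False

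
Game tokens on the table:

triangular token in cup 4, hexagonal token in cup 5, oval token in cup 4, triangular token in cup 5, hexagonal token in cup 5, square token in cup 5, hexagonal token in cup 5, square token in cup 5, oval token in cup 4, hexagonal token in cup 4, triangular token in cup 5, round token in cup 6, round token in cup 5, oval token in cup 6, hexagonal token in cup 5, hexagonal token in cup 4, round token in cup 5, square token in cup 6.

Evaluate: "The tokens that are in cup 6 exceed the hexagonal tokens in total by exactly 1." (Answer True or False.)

False

There are 3 tokens in cup 6.
There are 6 hexagonal tokens.
The claim requires 3 − 6 (= -3) to equal 1, which does not hold.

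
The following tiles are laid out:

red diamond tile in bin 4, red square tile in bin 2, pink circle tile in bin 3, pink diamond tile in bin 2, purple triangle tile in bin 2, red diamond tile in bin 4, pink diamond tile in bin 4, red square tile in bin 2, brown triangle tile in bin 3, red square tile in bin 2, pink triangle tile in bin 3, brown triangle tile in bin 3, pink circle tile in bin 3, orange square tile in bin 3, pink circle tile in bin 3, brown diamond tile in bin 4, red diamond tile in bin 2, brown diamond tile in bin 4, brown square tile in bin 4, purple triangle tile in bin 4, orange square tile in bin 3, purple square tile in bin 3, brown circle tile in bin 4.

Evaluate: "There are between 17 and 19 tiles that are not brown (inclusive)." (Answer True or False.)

True

|tiles that are not brown| = 17.
The claim requires 17 ≤ 17 ≤ 19, which holds.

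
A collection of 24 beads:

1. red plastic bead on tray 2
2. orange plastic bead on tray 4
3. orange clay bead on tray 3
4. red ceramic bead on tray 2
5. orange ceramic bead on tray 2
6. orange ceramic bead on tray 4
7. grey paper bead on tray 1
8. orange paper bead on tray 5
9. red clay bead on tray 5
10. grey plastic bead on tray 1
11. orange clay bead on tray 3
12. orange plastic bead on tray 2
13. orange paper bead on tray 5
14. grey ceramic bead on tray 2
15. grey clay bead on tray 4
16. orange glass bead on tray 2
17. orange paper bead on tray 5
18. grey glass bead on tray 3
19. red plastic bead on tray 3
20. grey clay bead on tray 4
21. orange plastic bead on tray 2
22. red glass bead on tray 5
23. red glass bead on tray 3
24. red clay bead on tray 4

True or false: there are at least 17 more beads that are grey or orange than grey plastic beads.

False

There are 17 beads that are grey or orange.
There is 1 grey plastic bead.
The claim requires 17 − 1 = 16 ≥ 17, which does not hold.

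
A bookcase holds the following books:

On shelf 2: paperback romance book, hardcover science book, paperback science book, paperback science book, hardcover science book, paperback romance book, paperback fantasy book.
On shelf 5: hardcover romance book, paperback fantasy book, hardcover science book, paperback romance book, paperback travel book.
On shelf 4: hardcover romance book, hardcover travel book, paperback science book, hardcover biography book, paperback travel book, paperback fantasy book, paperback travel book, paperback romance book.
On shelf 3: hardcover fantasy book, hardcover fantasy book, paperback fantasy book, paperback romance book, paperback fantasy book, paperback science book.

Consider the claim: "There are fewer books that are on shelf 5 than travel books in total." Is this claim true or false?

There are 5 books on shelf 5.
There are 4 travel books.
The claim requires 5 < 4, which does not hold.

False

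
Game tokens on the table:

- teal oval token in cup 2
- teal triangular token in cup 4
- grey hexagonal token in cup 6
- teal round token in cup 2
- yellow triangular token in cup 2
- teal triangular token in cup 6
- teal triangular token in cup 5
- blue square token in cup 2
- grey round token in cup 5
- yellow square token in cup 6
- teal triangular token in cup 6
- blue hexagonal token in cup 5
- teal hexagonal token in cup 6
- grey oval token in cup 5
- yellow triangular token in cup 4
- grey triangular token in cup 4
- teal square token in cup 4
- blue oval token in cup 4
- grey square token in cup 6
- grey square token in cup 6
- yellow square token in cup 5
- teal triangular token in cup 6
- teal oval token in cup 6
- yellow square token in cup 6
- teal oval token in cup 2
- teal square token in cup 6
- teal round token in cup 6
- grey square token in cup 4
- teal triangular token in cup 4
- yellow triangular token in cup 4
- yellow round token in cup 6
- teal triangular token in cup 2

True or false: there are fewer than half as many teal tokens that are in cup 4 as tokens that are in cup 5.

False

There are 3 teal tokens in cup 4.
There are 5 tokens in cup 5.
The claim requires 2 × 3 = 6 < 5, which does not hold.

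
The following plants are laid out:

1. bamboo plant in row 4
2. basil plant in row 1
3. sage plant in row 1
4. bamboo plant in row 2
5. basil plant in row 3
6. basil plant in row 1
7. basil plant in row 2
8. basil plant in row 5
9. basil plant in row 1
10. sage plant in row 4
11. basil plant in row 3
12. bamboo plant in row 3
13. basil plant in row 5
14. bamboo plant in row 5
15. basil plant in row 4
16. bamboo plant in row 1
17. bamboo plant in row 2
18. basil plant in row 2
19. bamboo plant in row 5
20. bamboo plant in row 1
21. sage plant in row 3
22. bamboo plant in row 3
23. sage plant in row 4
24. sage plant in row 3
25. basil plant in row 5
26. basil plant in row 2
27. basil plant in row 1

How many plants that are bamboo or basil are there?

22

bamboo: 9; basil: 13; together 9 + 13 = 22.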